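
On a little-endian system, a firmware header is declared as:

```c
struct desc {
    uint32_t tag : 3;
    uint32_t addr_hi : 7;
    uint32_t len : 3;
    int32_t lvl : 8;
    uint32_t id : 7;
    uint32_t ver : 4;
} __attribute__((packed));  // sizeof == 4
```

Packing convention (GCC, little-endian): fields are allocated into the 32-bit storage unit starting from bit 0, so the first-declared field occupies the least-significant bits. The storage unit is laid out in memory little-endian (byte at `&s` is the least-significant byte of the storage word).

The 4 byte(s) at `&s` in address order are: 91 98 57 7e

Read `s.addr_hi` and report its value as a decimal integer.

18

[0]=0x91 [1]=0x98 [2]=0x57 [3]=0x7e (little-endian) → word 0x7e579891
tag:3 @ bit 0 → (0x7e579891>>0)&0x7 = 0x1
addr_hi:7 @ bit 3 → (0x7e579891>>3)&0x7f = 0x12  ←
len:3 @ bit 10 → (0x7e579891>>10)&0x7 = 0x6
lvl:8 @ bit 13 → (0x7e579891>>13)&0xff = 0xbc
id:7 @ bit 21 → (0x7e579891>>21)&0x7f = 0x72
ver:4 @ bit 28 → (0x7e579891>>28)&0xf = 0x7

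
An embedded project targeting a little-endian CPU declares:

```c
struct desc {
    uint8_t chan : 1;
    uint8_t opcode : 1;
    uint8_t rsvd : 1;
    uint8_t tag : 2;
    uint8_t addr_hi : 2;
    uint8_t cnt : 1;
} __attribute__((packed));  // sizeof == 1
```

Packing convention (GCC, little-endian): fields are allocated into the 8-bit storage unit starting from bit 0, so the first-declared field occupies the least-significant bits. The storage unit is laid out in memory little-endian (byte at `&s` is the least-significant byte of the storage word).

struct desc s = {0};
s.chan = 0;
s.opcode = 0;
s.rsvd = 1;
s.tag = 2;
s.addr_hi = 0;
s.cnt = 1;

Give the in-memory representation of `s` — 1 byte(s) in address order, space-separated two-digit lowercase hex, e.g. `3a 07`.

[0+:1] chan=0 & 0x1 = 0x0; word=0x00
[1+:1] opcode=0 & 0x1 = 0x0; word=0x00
[2+:1] rsvd=1 & 0x1 = 0x1; word=0x04
[3+:2] tag=2 & 0x3 = 0x2; word=0x14
[5+:2] addr_hi=0 & 0x3 = 0x0; word=0x14
[7+:1] cnt=1 & 0x1 = 0x1; word=0x94
word = 0x94 → little-endian bytes:
  [0]=0x94

94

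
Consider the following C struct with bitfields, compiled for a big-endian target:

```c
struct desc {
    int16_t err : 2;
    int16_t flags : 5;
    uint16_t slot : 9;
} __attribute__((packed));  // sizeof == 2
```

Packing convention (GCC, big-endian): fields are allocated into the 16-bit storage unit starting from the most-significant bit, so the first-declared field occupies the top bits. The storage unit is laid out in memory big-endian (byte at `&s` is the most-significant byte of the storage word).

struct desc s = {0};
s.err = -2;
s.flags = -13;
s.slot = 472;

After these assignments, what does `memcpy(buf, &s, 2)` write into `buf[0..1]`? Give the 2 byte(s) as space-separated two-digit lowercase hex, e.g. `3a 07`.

a7 d8

err:2 = -2 → 0x2 << 14 → word 0x8000
flags:5 = -13 → 0x13 << 9 → word 0xa600
slot:9 = 472 → 0x1d8 << 0 → word 0xa7d8
word = 0xa7d8 → big-endian bytes:
  [0]=0xa7  [1]=0xd8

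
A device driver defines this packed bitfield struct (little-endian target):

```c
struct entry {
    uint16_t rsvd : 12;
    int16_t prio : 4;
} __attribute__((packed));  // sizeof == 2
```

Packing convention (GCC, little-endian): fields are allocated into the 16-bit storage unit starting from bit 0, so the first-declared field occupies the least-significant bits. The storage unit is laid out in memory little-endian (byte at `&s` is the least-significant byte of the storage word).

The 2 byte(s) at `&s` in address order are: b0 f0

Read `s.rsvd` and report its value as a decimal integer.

176

[0]=0xb0 [1]=0xf0 (little-endian) → word 0xf0b0
rsvd:12 @ bit 0 → (0xf0b0>>0)&0xfff = 0xb0  ←
prio:4 @ bit 12 → (0xf0b0>>12)&0xf = 0xf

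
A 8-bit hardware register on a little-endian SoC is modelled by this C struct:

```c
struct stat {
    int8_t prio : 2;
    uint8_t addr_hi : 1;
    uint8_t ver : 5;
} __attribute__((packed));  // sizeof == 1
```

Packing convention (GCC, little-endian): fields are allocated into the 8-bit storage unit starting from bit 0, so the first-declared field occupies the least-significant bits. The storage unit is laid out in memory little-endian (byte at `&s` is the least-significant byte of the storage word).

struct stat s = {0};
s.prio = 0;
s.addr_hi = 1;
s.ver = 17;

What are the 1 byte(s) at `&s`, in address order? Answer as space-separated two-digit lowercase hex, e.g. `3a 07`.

[0+:2] prio=0 & 0x3 = 0x0; word=0x00
[2+:1] addr_hi=1 & 0x1 = 0x1; word=0x04
[3+:5] ver=17 & 0x1f = 0x11; word=0x8c
word = 0x8c → little-endian bytes:
  [0]=0x8c

8c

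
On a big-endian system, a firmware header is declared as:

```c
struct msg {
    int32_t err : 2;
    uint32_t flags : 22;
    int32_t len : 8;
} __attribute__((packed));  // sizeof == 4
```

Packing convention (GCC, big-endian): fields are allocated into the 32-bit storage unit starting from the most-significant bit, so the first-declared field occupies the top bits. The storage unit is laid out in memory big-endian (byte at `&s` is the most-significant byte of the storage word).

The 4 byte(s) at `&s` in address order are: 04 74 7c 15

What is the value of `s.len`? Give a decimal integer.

21

[0]=0x04 [1]=0x74 [2]=0x7c [3]=0x15 (big-endian) → word 0x04747c15
err [30+:2] = (word>>30) & 0x3 = 0
flags [8+:22] = (word>>8) & 0x3fffff = 291964
len [0+:8] = (word>>0) & 0xff = 21  ←
len signed 8b, MSB=0: value = 21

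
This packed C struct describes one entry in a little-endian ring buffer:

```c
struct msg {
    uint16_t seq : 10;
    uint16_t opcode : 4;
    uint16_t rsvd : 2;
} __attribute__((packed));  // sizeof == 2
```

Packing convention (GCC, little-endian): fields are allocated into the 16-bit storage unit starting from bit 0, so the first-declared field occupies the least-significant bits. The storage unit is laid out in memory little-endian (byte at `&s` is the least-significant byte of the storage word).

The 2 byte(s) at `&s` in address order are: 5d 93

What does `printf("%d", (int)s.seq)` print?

[0]=0x5d [1]=0x93 (little-endian) → word 0x935d
seq:10 @ bit 0 → (0x935d>>0)&0x3ff = 0x35d  ←
opcode:4 @ bit 10 → (0x935d>>10)&0xf = 0x4
rsvd:2 @ bit 14 → (0x935d>>14)&0x3 = 0x2

861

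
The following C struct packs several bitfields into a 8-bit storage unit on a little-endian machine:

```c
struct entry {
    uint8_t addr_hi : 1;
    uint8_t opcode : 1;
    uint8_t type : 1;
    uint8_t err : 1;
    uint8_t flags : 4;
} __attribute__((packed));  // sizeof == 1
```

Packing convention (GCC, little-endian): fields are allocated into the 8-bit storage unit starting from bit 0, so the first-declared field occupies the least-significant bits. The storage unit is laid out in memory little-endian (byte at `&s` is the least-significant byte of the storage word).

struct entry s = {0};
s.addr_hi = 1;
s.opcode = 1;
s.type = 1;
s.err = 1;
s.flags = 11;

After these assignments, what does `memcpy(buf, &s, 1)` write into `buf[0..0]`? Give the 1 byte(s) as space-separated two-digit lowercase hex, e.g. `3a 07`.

bf

addr_hi:1 = 1 → 0x1 << 0 → word 0x01
opcode:1 = 1 → 0x1 << 1 → word 0x03
type:1 = 1 → 0x1 << 2 → word 0x07
err:1 = 1 → 0x1 << 3 → word 0x0f
flags:4 = 11 → 0xb << 4 → word 0xbf
word = 0xbf → little-endian bytes:
  [0]=0xbf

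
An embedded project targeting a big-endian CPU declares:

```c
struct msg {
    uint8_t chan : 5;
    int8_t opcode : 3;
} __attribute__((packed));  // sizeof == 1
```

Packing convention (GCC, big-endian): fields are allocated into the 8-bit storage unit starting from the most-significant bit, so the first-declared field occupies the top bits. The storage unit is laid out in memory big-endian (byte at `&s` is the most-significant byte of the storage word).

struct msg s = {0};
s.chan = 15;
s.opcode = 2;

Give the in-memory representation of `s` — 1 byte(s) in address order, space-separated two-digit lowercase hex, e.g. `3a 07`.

[3+:5] chan=15 & 0x1f = 0xf; word=0x78
[0+:3] opcode=2 & 0x7 = 0x2; word=0x7a
word = 0x7a → big-endian bytes:
  [0]=0x7a

7a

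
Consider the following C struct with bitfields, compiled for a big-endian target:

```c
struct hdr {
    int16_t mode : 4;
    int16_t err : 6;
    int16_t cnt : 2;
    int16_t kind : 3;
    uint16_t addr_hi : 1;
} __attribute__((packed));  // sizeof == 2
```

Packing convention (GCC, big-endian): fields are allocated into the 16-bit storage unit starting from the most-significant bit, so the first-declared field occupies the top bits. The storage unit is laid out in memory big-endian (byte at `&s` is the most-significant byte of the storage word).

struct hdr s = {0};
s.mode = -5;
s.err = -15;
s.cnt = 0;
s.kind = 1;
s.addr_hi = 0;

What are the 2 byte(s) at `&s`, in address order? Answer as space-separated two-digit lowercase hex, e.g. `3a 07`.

bc 42

mode (4b) val=-5 bits=0xb at bit 12: 0xb000
err (6b) val=-15 bits=0x31 at bit 6: 0xbc40
cnt (2b) val=0 bits=0x0 at bit 4: 0xbc40
kind (3b) val=1 bits=0x1 at bit 1: 0xbc42
addr_hi (1b) val=0 bits=0x0 at bit 0: 0xbc42
word = 0xbc42 → big-endian bytes:
  [0]=0xbc  [1]=0x42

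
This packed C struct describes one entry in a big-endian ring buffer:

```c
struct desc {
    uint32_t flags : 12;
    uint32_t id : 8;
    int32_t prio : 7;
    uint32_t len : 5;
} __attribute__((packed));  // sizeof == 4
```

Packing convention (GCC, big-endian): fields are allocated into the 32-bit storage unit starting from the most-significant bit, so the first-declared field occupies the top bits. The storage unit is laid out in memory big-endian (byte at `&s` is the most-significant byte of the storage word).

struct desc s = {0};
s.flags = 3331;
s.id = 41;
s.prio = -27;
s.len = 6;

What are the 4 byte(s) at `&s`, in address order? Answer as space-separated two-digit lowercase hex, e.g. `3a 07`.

flags (12b) val=3331 bits=0xd03 at bit 20: 0xd0300000
id (8b) val=41 bits=0x29 at bit 12: 0xd0329000
prio (7b) val=-27 bits=0x65 at bit 5: 0xd0329ca0
len (5b) val=6 bits=0x6 at bit 0: 0xd0329ca6
word = 0xd0329ca6 → big-endian bytes:
  [0]=0xd0  [1]=0x32  [2]=0x9c  [3]=0xa6

d0 32 9c a6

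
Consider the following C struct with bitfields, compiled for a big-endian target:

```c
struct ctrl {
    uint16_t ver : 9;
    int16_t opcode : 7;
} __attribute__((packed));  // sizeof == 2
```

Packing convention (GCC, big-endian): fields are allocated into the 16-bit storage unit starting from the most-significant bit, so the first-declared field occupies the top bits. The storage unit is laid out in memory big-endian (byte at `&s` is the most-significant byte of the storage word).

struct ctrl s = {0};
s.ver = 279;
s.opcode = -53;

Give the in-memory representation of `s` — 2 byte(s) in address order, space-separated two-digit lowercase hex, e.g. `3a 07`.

8b cb

ver (9b) val=279 bits=0x117 at bit 7: 0x8b80
opcode (7b) val=-53 bits=0x4b at bit 0: 0x8bcb
word = 0x8bcb → big-endian bytes:
  [0]=0x8b  [1]=0xcb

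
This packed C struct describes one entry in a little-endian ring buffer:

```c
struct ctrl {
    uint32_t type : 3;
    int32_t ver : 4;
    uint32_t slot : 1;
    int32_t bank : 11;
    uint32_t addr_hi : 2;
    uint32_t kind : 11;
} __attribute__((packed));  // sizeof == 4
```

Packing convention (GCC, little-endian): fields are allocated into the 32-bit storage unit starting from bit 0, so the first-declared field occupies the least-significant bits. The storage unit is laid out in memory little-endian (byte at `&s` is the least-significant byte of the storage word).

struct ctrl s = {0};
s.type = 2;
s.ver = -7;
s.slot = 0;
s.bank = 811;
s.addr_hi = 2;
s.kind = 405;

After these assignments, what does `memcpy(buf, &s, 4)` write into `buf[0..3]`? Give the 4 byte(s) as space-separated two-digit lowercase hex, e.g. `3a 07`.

4a 2b b3 32

type:3 = 2 → 0x2 << 0 → word 0x00000002
ver:4 = -7 → 0x9 << 3 → word 0x0000004a
slot:1 = 0 → 0x0 << 7 → word 0x0000004a
bank:11 = 811 → 0x32b << 8 → word 0x00032b4a
addr_hi:2 = 2 → 0x2 << 19 → word 0x00132b4a
kind:11 = 405 → 0x195 << 21 → word 0x32b32b4a
word = 0x32b32b4a → little-endian bytes:
  [0]=0x4a  [1]=0x2b  [2]=0xb3  [3]=0x32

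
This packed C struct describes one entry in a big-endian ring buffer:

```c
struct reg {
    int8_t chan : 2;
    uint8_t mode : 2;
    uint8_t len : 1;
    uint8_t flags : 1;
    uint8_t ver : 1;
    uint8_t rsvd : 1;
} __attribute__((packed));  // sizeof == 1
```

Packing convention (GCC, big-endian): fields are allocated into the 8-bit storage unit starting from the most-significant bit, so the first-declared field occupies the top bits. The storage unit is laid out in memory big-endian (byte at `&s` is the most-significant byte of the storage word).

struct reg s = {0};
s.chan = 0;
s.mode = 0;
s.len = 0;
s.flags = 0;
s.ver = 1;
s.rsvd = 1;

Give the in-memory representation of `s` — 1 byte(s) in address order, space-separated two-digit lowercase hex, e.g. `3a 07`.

chan (2b) val=0 bits=0x0 at bit 6: 0x00
mode (2b) val=0 bits=0x0 at bit 4: 0x00
len (1b) val=0 bits=0x0 at bit 3: 0x00
flags (1b) val=0 bits=0x0 at bit 2: 0x00
ver (1b) val=1 bits=0x1 at bit 1: 0x02
rsvd (1b) val=1 bits=0x1 at bit 0: 0x03
word = 0x03 → big-endian bytes:
  [0]=0x03

03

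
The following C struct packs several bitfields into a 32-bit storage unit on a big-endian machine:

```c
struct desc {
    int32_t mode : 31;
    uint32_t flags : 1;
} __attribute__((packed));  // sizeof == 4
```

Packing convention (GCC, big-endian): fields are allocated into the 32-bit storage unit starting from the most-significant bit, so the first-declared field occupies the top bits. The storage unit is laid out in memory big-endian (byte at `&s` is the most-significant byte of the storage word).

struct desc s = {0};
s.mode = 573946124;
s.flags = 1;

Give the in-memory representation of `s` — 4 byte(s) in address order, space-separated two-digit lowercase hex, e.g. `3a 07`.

44 6b 72 19

mode (31b) val=573946124 bits=0x2235b90c at bit 1: 0x446b7218
flags (1b) val=1 bits=0x1 at bit 0: 0x446b7219
word = 0x446b7219 → big-endian bytes:
  [0]=0x44  [1]=0x6b  [2]=0x72  [3]=0x19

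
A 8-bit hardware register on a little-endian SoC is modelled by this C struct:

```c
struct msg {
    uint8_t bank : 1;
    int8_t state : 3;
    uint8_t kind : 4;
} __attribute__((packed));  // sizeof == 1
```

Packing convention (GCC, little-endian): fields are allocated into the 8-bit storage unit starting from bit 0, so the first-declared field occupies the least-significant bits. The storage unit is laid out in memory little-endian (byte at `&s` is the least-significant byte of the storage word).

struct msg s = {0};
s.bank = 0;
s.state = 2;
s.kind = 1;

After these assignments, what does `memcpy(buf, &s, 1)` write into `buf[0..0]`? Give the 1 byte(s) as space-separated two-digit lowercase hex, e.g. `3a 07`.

bank (1b) val=0 bits=0x0 at bit 0: 0x00
state (3b) val=2 bits=0x2 at bit 1: 0x04
kind (4b) val=1 bits=0x1 at bit 4: 0x14
word = 0x14 → little-endian bytes:
  [0]=0x14

14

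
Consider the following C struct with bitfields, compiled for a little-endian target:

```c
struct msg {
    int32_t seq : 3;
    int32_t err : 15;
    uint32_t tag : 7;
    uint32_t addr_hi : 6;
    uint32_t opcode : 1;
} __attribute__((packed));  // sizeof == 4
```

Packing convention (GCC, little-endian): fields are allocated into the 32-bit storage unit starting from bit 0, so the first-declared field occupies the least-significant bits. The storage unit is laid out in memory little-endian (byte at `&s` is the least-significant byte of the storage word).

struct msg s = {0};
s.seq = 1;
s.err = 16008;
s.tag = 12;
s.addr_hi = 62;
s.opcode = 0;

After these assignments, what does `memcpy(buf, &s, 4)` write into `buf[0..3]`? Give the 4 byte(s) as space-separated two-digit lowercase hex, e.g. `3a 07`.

41 f4 31 7c

[0+:3] seq=1 & 0x7 = 0x1; word=0x00000001
[3+:15] err=16008 & 0x7fff = 0x3e88; word=0x0001f441
[18+:7] tag=12 & 0x7f = 0xc; word=0x0031f441
[25+:6] addr_hi=62 & 0x3f = 0x3e; word=0x7c31f441
[31+:1] opcode=0 & 0x1 = 0x0; word=0x7c31f441
word = 0x7c31f441 → little-endian bytes:
  [0]=0x41  [1]=0xf4  [2]=0x31  [3]=0x7c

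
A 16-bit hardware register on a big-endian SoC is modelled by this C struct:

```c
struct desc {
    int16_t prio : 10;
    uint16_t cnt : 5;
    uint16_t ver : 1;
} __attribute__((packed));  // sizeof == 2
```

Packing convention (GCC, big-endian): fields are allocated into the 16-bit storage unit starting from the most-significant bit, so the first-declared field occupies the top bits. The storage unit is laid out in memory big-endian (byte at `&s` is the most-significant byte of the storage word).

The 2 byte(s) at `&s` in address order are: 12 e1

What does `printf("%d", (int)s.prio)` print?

75

[0]=0x12 [1]=0xe1 (big-endian) → word 0x12e1
prio:10 @ bit 6 → (0x12e1>>6)&0x3ff = 0x4b  ←
cnt:5 @ bit 1 → (0x12e1>>1)&0x1f = 0x10
ver:1 @ bit 0 → (0x12e1>>0)&0x1 = 0x1
prio signed 10b, MSB=0: value = 75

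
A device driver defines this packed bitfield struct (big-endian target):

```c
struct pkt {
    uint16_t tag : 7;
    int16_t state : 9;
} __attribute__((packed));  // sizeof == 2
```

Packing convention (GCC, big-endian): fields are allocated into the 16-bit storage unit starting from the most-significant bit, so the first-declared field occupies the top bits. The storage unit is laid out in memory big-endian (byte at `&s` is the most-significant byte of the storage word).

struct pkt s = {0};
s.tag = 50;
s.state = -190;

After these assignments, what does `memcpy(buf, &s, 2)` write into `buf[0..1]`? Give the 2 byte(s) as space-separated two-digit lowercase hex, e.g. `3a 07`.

tag (7b) val=50 bits=0x32 at bit 9: 0x6400
state (9b) val=-190 bits=0x142 at bit 0: 0x6542
word = 0x6542 → big-endian bytes:
  [0]=0x65  [1]=0x42

65 42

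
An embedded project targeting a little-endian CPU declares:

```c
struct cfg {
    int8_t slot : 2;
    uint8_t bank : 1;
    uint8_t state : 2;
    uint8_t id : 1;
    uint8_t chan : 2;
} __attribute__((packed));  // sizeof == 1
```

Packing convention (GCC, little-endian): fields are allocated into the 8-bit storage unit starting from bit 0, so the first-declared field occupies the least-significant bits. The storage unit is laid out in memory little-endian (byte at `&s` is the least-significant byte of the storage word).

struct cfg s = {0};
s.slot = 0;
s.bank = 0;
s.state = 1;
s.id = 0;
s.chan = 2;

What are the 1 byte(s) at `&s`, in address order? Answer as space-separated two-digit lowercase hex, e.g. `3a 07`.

88

slot (2b) val=0 bits=0x0 at bit 0: 0x00
bank (1b) val=0 bits=0x0 at bit 2: 0x00
state (2b) val=1 bits=0x1 at bit 3: 0x08
id (1b) val=0 bits=0x0 at bit 5: 0x08
chan (2b) val=2 bits=0x2 at bit 6: 0x88
word = 0x88 → little-endian bytes:
  [0]=0x88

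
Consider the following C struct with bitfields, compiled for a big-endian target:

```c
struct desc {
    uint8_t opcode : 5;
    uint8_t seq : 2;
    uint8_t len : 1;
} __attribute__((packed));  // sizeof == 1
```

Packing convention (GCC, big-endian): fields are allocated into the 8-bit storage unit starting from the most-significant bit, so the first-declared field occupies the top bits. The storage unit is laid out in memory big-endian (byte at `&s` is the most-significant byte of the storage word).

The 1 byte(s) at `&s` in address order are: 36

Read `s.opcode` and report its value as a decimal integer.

6

[0]=0x36 (big-endian) → word 0x36
opcode:5 @ bit 3 → (0x36>>3)&0x1f = 0x6  ←
seq:2 @ bit 1 → (0x36>>1)&0x3 = 0x3
len:1 @ bit 0 → (0x36>>0)&0x1 = 0x0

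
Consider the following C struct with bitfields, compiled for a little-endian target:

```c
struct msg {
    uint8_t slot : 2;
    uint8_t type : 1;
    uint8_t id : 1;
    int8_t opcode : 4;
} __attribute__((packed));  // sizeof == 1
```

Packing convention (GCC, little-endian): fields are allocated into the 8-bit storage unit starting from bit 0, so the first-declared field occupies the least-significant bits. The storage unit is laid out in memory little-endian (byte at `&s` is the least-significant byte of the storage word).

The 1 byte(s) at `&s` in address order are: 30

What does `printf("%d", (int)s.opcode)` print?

[0]=0x30 (little-endian) → word 0x30
slot:2 @ bit 0 → (0x30>>0)&0x3 = 0x0
type:1 @ bit 2 → (0x30>>2)&0x1 = 0x0
id:1 @ bit 3 → (0x30>>3)&0x1 = 0x0
opcode:4 @ bit 4 → (0x30>>4)&0xf = 0x3  ←
opcode signed 4b, MSB=0: value = 3

3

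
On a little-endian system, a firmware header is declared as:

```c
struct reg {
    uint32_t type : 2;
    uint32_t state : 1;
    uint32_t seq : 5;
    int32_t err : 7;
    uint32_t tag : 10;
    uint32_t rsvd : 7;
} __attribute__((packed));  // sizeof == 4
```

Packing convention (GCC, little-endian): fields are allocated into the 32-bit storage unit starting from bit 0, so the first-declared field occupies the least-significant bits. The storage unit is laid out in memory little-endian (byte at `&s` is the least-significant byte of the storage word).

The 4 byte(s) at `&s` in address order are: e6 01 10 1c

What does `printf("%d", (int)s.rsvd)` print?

[0]=0xe6 [1]=0x01 [2]=0x10 [3]=0x1c (little-endian) → word 0x1c1001e6
type [0+:2] = (word>>0) & 0x3 = 2
state [2+:1] = (word>>2) & 0x1 = 1
seq [3+:5] = (word>>3) & 0x1f = 28
err [8+:7] = (word>>8) & 0x7f = 1
tag [15+:10] = (word>>15) & 0x3ff = 32
rsvd [25+:7] = (word>>25) & 0x7f = 14  ←

14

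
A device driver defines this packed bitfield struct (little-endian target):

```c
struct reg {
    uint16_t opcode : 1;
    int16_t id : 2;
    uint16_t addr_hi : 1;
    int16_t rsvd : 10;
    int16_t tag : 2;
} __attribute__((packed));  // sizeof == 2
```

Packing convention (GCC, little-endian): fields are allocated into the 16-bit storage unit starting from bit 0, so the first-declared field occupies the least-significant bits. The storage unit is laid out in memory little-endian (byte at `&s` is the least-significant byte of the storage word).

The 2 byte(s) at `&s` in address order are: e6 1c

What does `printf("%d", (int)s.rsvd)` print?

462

[0]=0xe6 [1]=0x1c (little-endian) → word 0x1ce6
opcode:1 @ bit 0 → (0x1ce6>>0)&0x1 = 0x0
id:2 @ bit 1 → (0x1ce6>>1)&0x3 = 0x3
addr_hi:1 @ bit 3 → (0x1ce6>>3)&0x1 = 0x0
rsvd:10 @ bit 4 → (0x1ce6>>4)&0x3ff = 0x1ce  ←
tag:2 @ bit 14 → (0x1ce6>>14)&0x3 = 0x0
rsvd signed 10b, MSB=0: value = 462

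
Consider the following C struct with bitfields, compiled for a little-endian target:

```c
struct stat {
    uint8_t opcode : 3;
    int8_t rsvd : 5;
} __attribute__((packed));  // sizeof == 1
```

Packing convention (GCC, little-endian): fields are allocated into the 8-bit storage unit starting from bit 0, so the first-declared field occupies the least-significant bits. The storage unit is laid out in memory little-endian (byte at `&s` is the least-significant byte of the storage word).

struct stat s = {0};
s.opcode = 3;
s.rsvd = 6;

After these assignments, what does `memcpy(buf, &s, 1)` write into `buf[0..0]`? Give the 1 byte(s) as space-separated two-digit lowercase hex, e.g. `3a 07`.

33

[0+:3] opcode=3 & 0x7 = 0x3; word=0x03
[3+:5] rsvd=6 & 0x1f = 0x6; word=0x33
word = 0x33 → little-endian bytes:
  [0]=0x33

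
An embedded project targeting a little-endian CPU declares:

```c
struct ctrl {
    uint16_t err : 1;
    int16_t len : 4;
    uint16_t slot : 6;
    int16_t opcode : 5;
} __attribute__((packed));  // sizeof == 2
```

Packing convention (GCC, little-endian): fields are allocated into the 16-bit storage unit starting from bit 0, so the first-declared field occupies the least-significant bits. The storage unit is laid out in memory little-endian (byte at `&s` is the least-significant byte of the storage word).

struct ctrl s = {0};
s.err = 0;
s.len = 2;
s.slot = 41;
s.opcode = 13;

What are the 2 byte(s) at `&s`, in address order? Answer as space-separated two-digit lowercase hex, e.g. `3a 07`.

24 6d

err:1 = 0 → 0x0 << 0 → word 0x0000
len:4 = 2 → 0x2 << 1 → word 0x0004
slot:6 = 41 → 0x29 << 5 → word 0x0524
opcode:5 = 13 → 0xd << 11 → word 0x6d24
word = 0x6d24 → little-endian bytes:
  [0]=0x24  [1]=0x6d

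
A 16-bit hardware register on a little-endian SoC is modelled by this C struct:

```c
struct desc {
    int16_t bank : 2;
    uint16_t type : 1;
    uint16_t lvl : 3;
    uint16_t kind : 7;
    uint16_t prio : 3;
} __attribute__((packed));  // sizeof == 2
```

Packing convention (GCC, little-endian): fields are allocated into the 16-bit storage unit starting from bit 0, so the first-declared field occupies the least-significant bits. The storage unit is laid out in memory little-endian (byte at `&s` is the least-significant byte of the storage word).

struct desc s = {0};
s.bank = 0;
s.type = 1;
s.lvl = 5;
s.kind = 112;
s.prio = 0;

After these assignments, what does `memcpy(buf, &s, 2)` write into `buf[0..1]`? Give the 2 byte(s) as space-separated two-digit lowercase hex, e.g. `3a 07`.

bank (2b) val=0 bits=0x0 at bit 0: 0x0000
type (1b) val=1 bits=0x1 at bit 2: 0x0004
lvl (3b) val=5 bits=0x5 at bit 3: 0x002c
kind (7b) val=112 bits=0x70 at bit 6: 0x1c2c
prio (3b) val=0 bits=0x0 at bit 13: 0x1c2c
word = 0x1c2c → little-endian bytes:
  [0]=0x2c  [1]=0x1c

2c 1c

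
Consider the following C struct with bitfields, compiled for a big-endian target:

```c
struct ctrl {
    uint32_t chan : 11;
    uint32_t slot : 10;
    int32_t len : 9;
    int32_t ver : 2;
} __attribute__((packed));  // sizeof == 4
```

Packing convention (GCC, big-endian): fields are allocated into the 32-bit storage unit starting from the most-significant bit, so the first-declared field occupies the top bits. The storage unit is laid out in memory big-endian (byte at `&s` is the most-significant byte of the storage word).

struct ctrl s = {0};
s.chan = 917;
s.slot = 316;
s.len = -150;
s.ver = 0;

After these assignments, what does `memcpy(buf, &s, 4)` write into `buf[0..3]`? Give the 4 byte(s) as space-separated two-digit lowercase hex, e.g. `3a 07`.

72 a9 e5 a8

chan (11b) val=917 bits=0x395 at bit 21: 0x72a00000
slot (10b) val=316 bits=0x13c at bit 11: 0x72a9e000
len (9b) val=-150 bits=0x16a at bit 2: 0x72a9e5a8
ver (2b) val=0 bits=0x0 at bit 0: 0x72a9e5a8
word = 0x72a9e5a8 → big-endian bytes:
  [0]=0x72  [1]=0xa9  [2]=0xe5  [3]=0xa8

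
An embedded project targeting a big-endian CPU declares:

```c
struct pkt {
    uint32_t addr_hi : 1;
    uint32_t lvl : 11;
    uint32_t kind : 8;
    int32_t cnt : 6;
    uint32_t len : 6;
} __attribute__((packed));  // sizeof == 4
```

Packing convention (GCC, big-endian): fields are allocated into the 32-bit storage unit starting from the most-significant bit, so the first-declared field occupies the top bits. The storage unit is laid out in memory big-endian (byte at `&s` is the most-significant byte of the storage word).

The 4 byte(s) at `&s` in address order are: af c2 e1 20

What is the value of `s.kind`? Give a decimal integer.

46

[0]=0xaf [1]=0xc2 [2]=0xe1 [3]=0x20 (big-endian) → word 0xafc2e120
addr_hi [31+:1] = (word>>31) & 0x1 = 1
lvl [20+:11] = (word>>20) & 0x7ff = 764
kind [12+:8] = (word>>12) & 0xff = 46  ←
cnt [6+:6] = (word>>6) & 0x3f = 4
len [0+:6] = (word>>0) & 0x3f = 32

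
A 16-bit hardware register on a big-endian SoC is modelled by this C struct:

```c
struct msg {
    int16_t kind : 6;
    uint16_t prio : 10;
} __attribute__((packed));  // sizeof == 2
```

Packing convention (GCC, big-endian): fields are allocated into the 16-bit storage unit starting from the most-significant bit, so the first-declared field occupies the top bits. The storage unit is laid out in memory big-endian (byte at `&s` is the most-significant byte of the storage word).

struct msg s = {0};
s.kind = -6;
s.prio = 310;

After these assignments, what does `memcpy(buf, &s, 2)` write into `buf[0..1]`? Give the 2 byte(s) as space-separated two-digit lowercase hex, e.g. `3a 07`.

kind (6b) val=-6 bits=0x3a at bit 10: 0xe800
prio (10b) val=310 bits=0x136 at bit 0: 0xe936
word = 0xe936 → big-endian bytes:
  [0]=0xe9  [1]=0x36

e9 36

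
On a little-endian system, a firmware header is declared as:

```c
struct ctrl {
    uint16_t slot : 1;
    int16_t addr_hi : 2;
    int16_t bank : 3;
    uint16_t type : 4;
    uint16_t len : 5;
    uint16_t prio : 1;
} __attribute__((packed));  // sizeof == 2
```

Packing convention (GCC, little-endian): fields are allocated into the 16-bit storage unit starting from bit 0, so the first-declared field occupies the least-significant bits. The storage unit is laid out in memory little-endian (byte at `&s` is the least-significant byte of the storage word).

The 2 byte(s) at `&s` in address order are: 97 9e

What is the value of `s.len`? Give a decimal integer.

[0]=0x97 [1]=0x9e (little-endian) → word 0x9e97
slot:1 @ bit 0 → (0x9e97>>0)&0x1 = 0x1
addr_hi:2 @ bit 1 → (0x9e97>>1)&0x3 = 0x3
bank:3 @ bit 3 → (0x9e97>>3)&0x7 = 0x2
type:4 @ bit 6 → (0x9e97>>6)&0xf = 0xa
len:5 @ bit 10 → (0x9e97>>10)&0x1f = 0x7  ←
prio:1 @ bit 15 → (0x9e97>>15)&0x1 = 0x1

7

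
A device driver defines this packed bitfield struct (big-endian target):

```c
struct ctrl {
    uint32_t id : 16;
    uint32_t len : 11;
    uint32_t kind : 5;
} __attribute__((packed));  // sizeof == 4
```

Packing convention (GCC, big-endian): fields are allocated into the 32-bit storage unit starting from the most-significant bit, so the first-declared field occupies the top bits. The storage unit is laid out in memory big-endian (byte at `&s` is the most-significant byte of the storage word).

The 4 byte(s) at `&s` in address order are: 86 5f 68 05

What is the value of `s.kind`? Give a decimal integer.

[0]=0x86 [1]=0x5f [2]=0x68 [3]=0x05 (big-endian) → word 0x865f6805
id:16 @ bit 16 → (0x865f6805>>16)&0xffff = 0x865f
len:11 @ bit 5 → (0x865f6805>>5)&0x7ff = 0x340
kind:5 @ bit 0 → (0x865f6805>>0)&0x1f = 0x5  ←

5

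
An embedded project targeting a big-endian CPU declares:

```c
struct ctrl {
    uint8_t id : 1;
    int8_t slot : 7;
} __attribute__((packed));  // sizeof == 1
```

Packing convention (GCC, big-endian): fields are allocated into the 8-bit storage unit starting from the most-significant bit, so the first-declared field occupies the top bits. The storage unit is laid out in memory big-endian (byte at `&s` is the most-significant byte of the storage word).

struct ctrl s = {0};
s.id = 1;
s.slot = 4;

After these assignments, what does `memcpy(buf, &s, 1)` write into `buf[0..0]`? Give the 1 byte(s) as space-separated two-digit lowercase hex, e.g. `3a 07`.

84

[7+:1] id=1 & 0x1 = 0x1; word=0x80
[0+:7] slot=4 & 0x7f = 0x4; word=0x84
word = 0x84 → big-endian bytes:
  [0]=0x84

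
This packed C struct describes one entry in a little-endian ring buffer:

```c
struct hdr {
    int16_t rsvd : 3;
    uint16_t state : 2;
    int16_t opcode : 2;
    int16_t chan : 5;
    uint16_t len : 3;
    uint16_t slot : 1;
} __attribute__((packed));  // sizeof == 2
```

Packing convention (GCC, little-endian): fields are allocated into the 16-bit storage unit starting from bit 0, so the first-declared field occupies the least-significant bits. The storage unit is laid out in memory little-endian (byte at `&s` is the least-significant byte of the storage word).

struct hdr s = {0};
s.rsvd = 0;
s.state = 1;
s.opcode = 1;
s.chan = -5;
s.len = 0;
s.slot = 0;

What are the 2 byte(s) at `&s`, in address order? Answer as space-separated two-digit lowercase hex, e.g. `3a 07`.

a8 0d

rsvd:3 = 0 → 0x0 << 0 → word 0x0000
state:2 = 1 → 0x1 << 3 → word 0x0008
opcode:2 = 1 → 0x1 << 5 → word 0x0028
chan:5 = -5 → 0x1b << 7 → word 0x0da8
len:3 = 0 → 0x0 << 12 → word 0x0da8
slot:1 = 0 → 0x0 << 15 → word 0x0da8
word = 0x0da8 → little-endian bytes:
  [0]=0xa8  [1]=0x0d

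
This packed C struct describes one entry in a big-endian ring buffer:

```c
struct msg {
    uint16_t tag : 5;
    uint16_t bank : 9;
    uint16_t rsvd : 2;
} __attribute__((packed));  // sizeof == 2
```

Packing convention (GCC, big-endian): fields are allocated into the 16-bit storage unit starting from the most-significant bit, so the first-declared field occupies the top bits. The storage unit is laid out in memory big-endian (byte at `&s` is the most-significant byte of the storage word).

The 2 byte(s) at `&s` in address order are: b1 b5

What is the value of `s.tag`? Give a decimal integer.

[0]=0xb1 [1]=0xb5 (big-endian) → word 0xb1b5
tag:5 @ bit 11 → (0xb1b5>>11)&0x1f = 0x16  ←
bank:9 @ bit 2 → (0xb1b5>>2)&0x1ff = 0x6d
rsvd:2 @ bit 0 → (0xb1b5>>0)&0x3 = 0x1

22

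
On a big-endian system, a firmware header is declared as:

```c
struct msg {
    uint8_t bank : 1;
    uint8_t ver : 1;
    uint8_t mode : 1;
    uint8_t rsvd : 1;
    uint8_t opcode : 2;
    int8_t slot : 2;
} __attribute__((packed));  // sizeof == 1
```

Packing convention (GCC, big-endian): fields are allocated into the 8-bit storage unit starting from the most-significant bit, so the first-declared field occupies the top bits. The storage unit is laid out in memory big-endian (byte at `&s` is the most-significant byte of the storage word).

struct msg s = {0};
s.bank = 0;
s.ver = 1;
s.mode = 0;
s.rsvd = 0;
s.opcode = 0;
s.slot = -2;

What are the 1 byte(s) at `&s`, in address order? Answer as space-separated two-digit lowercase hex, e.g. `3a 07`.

42

[7+:1] bank=0 & 0x1 = 0x0; word=0x00
[6+:1] ver=1 & 0x1 = 0x1; word=0x40
[5+:1] mode=0 & 0x1 = 0x0; word=0x40
[4+:1] rsvd=0 & 0x1 = 0x0; word=0x40
[2+:2] opcode=0 & 0x3 = 0x0; word=0x40
[0+:2] slot=-2 & 0x3 = 0x2; word=0x42
word = 0x42 → big-endian bytes:
  [0]=0x42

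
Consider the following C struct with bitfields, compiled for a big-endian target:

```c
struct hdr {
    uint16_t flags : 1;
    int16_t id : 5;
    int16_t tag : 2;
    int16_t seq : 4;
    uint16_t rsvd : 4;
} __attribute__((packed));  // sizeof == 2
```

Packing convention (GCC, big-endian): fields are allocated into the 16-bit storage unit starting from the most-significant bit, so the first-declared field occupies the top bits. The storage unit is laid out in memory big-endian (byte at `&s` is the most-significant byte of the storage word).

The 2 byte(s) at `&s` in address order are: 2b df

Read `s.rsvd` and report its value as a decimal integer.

15

[0]=0x2b [1]=0xdf (big-endian) → word 0x2bdf
flags:1 @ bit 15 → (0x2bdf>>15)&0x1 = 0x0
id:5 @ bit 10 → (0x2bdf>>10)&0x1f = 0xa
tag:2 @ bit 8 → (0x2bdf>>8)&0x3 = 0x3
seq:4 @ bit 4 → (0x2bdf>>4)&0xf = 0xd
rsvd:4 @ bit 0 → (0x2bdf>>0)&0xf = 0xf  ←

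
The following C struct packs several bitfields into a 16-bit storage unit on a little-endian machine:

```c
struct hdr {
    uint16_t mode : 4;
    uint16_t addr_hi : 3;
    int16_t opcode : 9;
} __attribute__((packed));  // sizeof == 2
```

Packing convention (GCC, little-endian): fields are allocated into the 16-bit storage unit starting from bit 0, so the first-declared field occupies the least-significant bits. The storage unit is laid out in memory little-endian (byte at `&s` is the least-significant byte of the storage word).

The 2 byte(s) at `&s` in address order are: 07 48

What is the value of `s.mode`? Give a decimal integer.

7

[0]=0x07 [1]=0x48 (little-endian) → word 0x4807
mode [0+:4] = (word>>0) & 0xf = 7  ←
addr_hi [4+:3] = (word>>4) & 0x7 = 0
opcode [7+:9] = (word>>7) & 0x1ff = 144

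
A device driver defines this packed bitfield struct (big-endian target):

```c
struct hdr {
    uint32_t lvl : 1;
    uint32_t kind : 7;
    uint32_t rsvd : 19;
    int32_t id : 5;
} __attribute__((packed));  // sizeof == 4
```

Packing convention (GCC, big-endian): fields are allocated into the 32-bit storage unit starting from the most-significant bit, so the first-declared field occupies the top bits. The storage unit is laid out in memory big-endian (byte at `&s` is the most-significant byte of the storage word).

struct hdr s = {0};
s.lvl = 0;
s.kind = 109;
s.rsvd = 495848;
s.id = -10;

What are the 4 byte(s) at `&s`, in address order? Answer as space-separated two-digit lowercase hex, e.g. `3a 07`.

6d f2 1d 16

[31+:1] lvl=0 & 0x1 = 0x0; word=0x00000000
[24+:7] kind=109 & 0x7f = 0x6d; word=0x6d000000
[5+:19] rsvd=495848 & 0x7ffff = 0x790e8; word=0x6df21d00
[0+:5] id=-10 & 0x1f = 0x16; word=0x6df21d16
word = 0x6df21d16 → big-endian bytes:
  [0]=0x6d  [1]=0xf2  [2]=0x1d  [3]=0x16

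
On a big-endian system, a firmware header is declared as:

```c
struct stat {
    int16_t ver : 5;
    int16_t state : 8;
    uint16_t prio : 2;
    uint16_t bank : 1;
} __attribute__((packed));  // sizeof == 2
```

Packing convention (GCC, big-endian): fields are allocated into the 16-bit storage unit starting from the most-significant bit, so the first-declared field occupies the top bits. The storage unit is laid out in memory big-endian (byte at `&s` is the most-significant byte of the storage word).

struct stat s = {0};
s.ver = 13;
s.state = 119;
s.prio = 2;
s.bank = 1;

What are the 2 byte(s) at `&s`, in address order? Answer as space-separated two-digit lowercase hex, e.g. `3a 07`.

[11+:5] ver=13 & 0x1f = 0xd; word=0x6800
[3+:8] state=119 & 0xff = 0x77; word=0x6bb8
[1+:2] prio=2 & 0x3 = 0x2; word=0x6bbc
[0+:1] bank=1 & 0x1 = 0x1; word=0x6bbd
word = 0x6bbd → big-endian bytes:
  [0]=0x6b  [1]=0xbd

6b bd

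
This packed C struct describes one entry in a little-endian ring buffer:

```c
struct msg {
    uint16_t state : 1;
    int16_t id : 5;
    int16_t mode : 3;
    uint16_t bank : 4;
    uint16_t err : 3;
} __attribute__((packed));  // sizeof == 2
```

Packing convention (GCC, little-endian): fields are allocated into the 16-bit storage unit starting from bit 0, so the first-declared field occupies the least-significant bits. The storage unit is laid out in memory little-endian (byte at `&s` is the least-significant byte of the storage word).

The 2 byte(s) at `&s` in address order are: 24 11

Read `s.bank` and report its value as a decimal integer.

[0]=0x24 [1]=0x11 (little-endian) → word 0x1124
state:1 @ bit 0 → (0x1124>>0)&0x1 = 0x0
id:5 @ bit 1 → (0x1124>>1)&0x1f = 0x12
mode:3 @ bit 6 → (0x1124>>6)&0x7 = 0x4
bank:4 @ bit 9 → (0x1124>>9)&0xf = 0x8  ←
err:3 @ bit 13 → (0x1124>>13)&0x7 = 0x0

8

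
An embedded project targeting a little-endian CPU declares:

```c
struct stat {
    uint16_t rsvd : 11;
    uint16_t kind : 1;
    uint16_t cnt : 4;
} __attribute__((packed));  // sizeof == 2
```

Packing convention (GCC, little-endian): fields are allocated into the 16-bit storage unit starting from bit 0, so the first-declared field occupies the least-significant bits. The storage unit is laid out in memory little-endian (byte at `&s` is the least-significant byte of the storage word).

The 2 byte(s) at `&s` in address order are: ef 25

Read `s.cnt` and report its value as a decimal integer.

2

[0]=0xef [1]=0x25 (little-endian) → word 0x25ef
rsvd [0+:11] = (word>>0) & 0x7ff = 1519
kind [11+:1] = (word>>11) & 0x1 = 0
cnt [12+:4] = (word>>12) & 0xf = 2  ←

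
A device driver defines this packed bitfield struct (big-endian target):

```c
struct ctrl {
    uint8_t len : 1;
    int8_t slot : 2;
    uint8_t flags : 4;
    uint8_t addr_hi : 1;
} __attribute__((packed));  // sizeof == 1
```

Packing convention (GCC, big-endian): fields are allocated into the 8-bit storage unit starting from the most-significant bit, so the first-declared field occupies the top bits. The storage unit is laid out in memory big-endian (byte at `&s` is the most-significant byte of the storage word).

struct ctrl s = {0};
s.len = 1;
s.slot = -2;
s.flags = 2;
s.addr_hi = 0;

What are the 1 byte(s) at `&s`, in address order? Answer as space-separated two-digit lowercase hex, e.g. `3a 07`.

c4

len:1 = 1 → 0x1 << 7 → word 0x80
slot:2 = -2 → 0x2 << 5 → word 0xc0
flags:4 = 2 → 0x2 << 1 → word 0xc4
addr_hi:1 = 0 → 0x0 << 0 → word 0xc4
word = 0xc4 → big-endian bytes:
  [0]=0xc4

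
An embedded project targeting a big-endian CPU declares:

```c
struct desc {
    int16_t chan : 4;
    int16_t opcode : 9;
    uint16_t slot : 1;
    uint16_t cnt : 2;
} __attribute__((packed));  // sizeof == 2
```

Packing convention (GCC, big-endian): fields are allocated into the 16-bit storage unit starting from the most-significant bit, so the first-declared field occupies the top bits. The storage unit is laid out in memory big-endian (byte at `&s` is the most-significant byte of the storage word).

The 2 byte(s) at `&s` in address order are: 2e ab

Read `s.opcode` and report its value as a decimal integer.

-43

[0]=0x2e [1]=0xab (big-endian) → word 0x2eab
chan:4 @ bit 12 → (0x2eab>>12)&0xf = 0x2
opcode:9 @ bit 3 → (0x2eab>>3)&0x1ff = 0x1d5  ←
slot:1 @ bit 2 → (0x2eab>>2)&0x1 = 0x0
cnt:2 @ bit 0 → (0x2eab>>0)&0x3 = 0x3
opcode signed 9b, MSB=1: 469 - 512 = -43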